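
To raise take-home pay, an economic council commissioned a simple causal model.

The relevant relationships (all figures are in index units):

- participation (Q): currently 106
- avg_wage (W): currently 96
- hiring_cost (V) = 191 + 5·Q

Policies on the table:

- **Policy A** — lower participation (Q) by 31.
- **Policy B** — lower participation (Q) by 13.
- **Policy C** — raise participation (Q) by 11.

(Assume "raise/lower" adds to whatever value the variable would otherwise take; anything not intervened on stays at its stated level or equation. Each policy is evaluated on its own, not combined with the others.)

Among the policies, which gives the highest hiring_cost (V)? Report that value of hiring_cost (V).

776

Policy A (Q − 31):
  Q = 106 − 31 = 75
  V = 191 + 5·75 = 566
Policy B (Q − 13):
  Q = 106 − 13 = 93
  V = 191 + 5·93 = 656
Policy C (Q + 11):
  Q = 106 + 11 = 117
  V = 191 + 5·117 = 776
Comparing — Policy A: V=566, Policy B: V=656, Policy C: V=776. Highest is 776 (Policy C).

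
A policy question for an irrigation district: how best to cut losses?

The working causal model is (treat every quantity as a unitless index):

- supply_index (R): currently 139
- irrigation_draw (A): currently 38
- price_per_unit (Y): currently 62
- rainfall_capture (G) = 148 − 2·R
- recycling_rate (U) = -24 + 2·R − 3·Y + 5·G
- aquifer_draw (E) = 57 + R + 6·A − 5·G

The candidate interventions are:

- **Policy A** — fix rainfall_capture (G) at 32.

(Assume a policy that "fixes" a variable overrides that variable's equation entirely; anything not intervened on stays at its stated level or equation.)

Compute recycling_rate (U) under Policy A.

228

Policy A (G := 32):
  R = 139
  Y = 62
  G = 32
  U = -24 + 2·139 − 3·62 + 5·32 = 228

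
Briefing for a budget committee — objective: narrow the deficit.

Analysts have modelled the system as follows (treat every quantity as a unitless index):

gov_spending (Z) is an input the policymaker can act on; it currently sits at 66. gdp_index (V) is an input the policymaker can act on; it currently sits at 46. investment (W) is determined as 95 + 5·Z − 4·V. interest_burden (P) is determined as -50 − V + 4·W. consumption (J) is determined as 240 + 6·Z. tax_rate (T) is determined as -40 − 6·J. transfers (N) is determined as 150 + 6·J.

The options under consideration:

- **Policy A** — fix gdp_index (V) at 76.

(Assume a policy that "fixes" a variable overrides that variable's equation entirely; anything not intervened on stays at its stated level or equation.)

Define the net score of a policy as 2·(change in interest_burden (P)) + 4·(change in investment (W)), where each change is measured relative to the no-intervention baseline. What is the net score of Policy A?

Baseline:
  Z = 66
  V = 46
  W = 95 + 5·66 − 4·46 = 241
  P = -50 − 46 + 4·241 = 868
Policy A (V := 76):
  Z = 66
  V = 76
  W = 95 + 5·66 − 4·76 = 121
  P = -50 − 76 + 4·121 = 358
ΔP = 358 − 868 = -510; ΔW = 121 − 241 = -120
Score = 2·(-510) + 4·(-120) = -1500

-1500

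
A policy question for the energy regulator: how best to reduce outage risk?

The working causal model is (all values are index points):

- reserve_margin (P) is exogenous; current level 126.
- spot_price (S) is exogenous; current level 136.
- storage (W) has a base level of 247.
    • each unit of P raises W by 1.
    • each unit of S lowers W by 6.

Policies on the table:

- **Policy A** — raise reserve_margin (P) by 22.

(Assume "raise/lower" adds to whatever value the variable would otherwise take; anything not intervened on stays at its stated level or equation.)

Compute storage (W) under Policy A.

-421

Policy A (P + 22):
  P = 126 + 22 = 148
  S = 136
  W = 247 + 148 − 6·136 = -421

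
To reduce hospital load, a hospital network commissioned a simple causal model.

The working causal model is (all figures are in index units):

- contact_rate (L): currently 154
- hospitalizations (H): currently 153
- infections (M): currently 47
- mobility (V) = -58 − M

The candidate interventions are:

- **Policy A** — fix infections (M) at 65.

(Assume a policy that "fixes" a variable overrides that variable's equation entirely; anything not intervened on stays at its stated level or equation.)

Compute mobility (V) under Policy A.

Policy A (M := 65):
  M = 65
  V = -58 − 65 = -123

-123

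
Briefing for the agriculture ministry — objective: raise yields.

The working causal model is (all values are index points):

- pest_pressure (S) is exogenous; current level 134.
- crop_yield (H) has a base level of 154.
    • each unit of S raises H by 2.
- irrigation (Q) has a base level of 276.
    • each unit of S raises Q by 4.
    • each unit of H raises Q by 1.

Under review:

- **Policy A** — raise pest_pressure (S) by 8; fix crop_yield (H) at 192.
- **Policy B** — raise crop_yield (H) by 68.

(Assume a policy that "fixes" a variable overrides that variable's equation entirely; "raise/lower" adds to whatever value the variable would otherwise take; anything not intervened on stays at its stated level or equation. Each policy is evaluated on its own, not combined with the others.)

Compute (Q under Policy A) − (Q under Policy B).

Policy A (S + 8, H := 192):
  S = 134 + 8 = 142
  H = 192
  Q = 276 + 4·142 + 192 = 1036
Policy B (H + 68):
  S = 134
  H = 154 + 2·134 (+68 from intervention) = 490
  Q = 276 + 4·134 + 490 = 1302
Q: 1036 − 1302 = -266

-266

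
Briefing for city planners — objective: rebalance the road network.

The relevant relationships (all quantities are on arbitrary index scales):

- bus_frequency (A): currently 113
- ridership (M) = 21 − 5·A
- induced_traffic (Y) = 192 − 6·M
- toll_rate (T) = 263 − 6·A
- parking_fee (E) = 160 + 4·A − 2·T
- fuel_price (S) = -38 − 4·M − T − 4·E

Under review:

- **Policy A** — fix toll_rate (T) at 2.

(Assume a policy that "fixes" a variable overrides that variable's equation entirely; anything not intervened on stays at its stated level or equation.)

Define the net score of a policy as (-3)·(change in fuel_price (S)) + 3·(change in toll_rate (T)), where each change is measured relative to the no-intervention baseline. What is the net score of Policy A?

Baseline:
  A = 113
  M = 21 − 5·113 = -544
  T = 263 − 6·113 = -415
  E = 160 + 4·113 − 2·(-415) = 1442
  S = -38 − 4·(-544) − (-415) − 4·1442 = -3215
Policy A (T := 2):
  A = 113
  M = 21 − 5·113 = -544
  T = 2
  E = 160 + 4·113 − 2·2 = 608
  S = -38 − 4·(-544) − 2 − 4·608 = -296
ΔS = -296 − (-3215) = 2919; ΔT = 2 − (-415) = 417
Score = (-3)·2919 + 3·417 = -7506

-7506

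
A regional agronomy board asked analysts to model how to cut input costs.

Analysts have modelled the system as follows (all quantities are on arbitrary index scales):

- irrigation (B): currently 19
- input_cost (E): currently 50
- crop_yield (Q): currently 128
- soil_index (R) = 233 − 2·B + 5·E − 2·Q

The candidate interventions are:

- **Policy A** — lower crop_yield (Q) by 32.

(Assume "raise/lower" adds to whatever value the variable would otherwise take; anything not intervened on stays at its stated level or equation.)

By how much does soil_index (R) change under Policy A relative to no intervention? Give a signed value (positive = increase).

Baseline:
  B = 19
  E = 50
  Q = 128
  R = 233 − 2·19 + 5·50 − 2·128 = 189
Policy A (Q − 32):
  B = 19
  E = 50
  Q = 128 − 32 = 96
  R = 233 − 2·19 + 5·50 − 2·96 = 253
Change in R: 253 − 189 = 64

64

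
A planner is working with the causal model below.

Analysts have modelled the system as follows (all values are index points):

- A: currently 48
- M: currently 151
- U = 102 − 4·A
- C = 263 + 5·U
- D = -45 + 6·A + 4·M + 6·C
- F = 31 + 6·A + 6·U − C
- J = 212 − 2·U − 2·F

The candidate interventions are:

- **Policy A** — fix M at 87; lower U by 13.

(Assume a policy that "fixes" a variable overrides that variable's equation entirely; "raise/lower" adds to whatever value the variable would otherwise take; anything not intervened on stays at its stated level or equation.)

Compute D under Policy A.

Policy A (M := 87, U − 13):
  A = 48
  M = 87
  U = 102 − 4·48 (−13 from intervention) = -103
  C = 263 + 5·(-103) = -252
  D = -45 + 6·48 + 4·87 + 6·(-252) = -921

-921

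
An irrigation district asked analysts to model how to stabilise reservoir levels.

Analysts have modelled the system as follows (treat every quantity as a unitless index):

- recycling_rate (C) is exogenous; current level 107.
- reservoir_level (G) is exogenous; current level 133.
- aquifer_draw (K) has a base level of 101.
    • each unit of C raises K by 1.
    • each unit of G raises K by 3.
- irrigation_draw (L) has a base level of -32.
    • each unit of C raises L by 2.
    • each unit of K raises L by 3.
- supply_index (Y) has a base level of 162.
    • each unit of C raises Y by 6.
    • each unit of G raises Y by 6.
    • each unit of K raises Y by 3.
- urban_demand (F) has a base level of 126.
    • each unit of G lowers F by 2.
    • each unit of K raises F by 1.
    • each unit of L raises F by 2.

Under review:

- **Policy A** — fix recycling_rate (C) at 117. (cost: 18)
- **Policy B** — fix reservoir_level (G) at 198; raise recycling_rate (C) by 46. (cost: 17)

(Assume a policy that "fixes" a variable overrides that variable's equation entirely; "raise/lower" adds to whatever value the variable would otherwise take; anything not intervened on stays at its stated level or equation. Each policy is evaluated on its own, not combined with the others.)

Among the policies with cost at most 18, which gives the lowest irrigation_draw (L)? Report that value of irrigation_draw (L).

Policy A (C := 117):
  C = 117
  G = 133
  K = 101 + 117 + 3·133 = 617
  L = -32 + 2·117 + 3·617 = 2053
Policy B (G := 198, C + 46):
  C = 107 + 46 = 153
  G = 198
  K = 101 + 153 + 3·198 = 848
  L = -32 + 2·153 + 3·848 = 2818
Comparing — Policy A: L=2053, Policy B: L=2818. Lowest is 2053 (Policy A).

2053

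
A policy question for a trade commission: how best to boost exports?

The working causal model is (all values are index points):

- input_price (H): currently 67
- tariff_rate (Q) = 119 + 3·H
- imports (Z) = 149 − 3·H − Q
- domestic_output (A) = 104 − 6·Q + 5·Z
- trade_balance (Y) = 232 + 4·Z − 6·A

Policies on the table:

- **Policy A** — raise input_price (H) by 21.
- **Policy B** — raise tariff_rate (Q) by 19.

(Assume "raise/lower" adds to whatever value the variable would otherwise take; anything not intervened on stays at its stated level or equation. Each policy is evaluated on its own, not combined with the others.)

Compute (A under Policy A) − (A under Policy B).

Policy A (H + 21):
  H = 67 + 21 = 88
  Q = 119 + 3·88 = 383
  Z = 149 − 3·88 − 383 = -498
  A = 104 − 6·383 + 5·(-498) = -4684
Policy B (Q + 19):
  H = 67
  Q = 119 + 3·67 (+19 from intervention) = 339
  Z = 149 − 3·67 − 339 = -391
  A = 104 − 6·339 + 5·(-391) = -3885
A: -4684 − (-3885) = -799

-799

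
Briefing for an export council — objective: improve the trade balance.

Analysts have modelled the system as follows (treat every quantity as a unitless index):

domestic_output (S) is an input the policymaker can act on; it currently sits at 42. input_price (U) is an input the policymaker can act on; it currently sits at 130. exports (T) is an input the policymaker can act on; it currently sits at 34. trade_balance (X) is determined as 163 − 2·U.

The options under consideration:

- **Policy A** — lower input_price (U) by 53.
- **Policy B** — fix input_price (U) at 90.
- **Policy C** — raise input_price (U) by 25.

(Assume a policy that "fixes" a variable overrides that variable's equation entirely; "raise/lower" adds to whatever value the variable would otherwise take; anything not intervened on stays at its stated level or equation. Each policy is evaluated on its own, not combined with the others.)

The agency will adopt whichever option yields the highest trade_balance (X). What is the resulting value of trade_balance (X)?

9

Policy A (U − 53):
  U = 130 − 53 = 77
  X = 163 − 2·77 = 9
Policy B (U := 90):
  U = 90
  X = 163 − 2·90 = -17
Policy C (U + 25):
  U = 130 + 25 = 155
  X = 163 − 2·155 = -147
Comparing — Policy A: X=9, Policy B: X=-17, Policy C: X=-147. Highest is 9 (Policy A).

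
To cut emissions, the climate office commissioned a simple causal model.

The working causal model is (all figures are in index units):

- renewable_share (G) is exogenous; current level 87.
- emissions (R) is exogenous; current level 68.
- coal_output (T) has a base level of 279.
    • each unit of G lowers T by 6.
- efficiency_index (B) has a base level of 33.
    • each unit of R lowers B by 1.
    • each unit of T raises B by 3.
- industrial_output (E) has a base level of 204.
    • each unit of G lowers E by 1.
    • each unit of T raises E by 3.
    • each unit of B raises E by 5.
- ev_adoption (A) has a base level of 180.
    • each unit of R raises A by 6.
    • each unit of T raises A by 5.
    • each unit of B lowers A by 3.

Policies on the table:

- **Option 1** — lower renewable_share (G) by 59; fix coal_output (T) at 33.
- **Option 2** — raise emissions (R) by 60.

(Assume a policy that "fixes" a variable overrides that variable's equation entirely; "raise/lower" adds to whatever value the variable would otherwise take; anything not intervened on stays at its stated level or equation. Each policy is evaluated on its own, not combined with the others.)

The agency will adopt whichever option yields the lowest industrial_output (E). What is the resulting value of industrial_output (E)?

-4732

Option 1 (G − 59, T := 33):
  G = 87 − 59 = 28
  R = 68
  T = 33
  B = 33 − 68 + 3·33 = 64
  E = 204 − 28 + 3·33 + 5·64 = 595
Option 2 (R + 60):
  G = 87
  R = 68 + 60 = 128
  T = 279 − 6·87 = -243
  B = 33 − 128 + 3·(-243) = -824
  E = 204 − 87 + 3·(-243) + 5·(-824) = -4732
Comparing — Option 1: E=595, Option 2: E=-4732. Lowest is -4732 (Option 2).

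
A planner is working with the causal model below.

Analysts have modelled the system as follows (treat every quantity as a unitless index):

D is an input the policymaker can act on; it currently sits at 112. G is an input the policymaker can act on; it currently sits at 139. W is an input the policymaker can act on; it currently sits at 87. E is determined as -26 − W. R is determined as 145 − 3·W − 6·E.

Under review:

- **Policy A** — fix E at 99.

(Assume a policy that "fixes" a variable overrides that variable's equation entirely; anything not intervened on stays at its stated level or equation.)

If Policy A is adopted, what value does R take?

Policy A (E := 99):
  W = 87
  E = 99
  R = 145 − 3·87 − 6·99 = -710

-710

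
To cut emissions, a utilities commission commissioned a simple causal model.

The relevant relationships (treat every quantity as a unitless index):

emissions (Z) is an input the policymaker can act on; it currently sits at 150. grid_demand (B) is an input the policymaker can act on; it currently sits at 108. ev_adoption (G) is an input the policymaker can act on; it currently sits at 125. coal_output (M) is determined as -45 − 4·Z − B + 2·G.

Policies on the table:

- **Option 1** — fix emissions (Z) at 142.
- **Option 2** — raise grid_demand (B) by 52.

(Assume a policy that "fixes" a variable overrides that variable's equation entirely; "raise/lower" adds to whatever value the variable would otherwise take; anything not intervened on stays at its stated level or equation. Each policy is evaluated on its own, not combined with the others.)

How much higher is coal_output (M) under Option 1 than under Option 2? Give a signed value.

84

Option 1 (Z := 142):
  Z = 142
  B = 108
  G = 125
  M = -45 − 4·142 − 108 + 2·125 = -471
Option 2 (B + 52):
  Z = 150
  B = 108 + 52 = 160
  G = 125
  M = -45 − 4·150 − 160 + 2·125 = -555
M: -471 − (-555) = 84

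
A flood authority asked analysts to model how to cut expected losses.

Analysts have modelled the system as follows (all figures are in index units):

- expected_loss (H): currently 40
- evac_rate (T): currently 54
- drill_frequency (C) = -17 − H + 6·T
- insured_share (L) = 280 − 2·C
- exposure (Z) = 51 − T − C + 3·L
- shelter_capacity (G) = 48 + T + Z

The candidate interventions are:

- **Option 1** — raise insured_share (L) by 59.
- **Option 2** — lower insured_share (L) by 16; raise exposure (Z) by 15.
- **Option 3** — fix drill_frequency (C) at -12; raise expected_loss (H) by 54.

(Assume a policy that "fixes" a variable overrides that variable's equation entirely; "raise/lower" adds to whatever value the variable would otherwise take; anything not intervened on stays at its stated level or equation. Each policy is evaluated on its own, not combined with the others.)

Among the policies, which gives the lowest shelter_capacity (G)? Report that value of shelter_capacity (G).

-963

Option 1 (L + 59):
  H = 40
  T = 54
  C = -17 − 40 + 6·54 = 267
  L = 280 − 2·267 (+59 from intervention) = -195
  Z = 51 − 54 − 267 + 3·(-195) = -855
  G = 48 + 54 + (-855) = -753
Option 2 (L − 16, Z + 15):
  H = 40
  T = 54
  C = -17 − 40 + 6·54 = 267
  L = 280 − 2·267 (−16 from intervention) = -270
  Z = 51 − 54 − 267 + 3·(-270) (+15 from intervention) = -1065
  G = 48 + 54 + (-1065) = -963
Option 3 (C := -12, H + 54):
  H = 40 + 54 = 94
  T = 54
  C = -12
  L = 280 − 2·(-12) = 304
  Z = 51 − 54 − (-12) + 3·304 = 921
  G = 48 + 54 + 921 = 1023
Comparing — Option 1: G=-753, Option 2: G=-963, Option 3: G=1023. Lowest is -963 (Option 2).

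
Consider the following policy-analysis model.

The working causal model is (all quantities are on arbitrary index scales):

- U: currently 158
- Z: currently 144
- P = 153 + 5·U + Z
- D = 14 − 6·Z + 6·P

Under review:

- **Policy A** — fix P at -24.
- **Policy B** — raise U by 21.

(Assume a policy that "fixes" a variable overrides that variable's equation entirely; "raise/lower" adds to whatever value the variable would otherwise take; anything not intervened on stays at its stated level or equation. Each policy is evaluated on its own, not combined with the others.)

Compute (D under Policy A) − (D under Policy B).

Policy A (P := -24):
  U = 158
  Z = 144
  P = -24
  D = 14 − 6·144 + 6·(-24) = -994
Policy B (U + 21):
  U = 158 + 21 = 179
  Z = 144
  P = 153 + 5·179 + 144 = 1192
  D = 14 − 6·144 + 6·1192 = 6302
D: -994 − 6302 = -7296

-7296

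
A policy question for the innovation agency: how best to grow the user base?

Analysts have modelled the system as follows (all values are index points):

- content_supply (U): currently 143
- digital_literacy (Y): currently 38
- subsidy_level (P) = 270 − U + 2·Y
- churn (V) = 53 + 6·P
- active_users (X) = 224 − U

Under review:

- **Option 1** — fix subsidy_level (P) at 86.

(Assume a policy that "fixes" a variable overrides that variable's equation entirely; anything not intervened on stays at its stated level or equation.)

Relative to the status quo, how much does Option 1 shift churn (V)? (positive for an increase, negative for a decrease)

-702

Baseline:
  U = 143
  Y = 38
  P = 270 − 143 + 2·38 = 203
  V = 53 + 6·203 = 1271
Option 1 (P := 86):
  U = 143
  Y = 38
  P = 86
  V = 53 + 6·86 = 569
Change in V: 569 − 1271 = -702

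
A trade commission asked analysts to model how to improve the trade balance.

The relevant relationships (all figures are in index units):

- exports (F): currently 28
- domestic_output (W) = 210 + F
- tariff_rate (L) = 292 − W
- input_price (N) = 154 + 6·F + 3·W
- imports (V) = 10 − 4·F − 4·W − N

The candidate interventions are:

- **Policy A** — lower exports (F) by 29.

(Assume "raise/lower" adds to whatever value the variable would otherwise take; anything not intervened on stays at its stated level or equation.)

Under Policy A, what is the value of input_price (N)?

775

Policy A (F − 29):
  F = 28 − 29 = -1
  W = 210 + (-1) = 209
  N = 154 + 6·(-1) + 3·209 = 775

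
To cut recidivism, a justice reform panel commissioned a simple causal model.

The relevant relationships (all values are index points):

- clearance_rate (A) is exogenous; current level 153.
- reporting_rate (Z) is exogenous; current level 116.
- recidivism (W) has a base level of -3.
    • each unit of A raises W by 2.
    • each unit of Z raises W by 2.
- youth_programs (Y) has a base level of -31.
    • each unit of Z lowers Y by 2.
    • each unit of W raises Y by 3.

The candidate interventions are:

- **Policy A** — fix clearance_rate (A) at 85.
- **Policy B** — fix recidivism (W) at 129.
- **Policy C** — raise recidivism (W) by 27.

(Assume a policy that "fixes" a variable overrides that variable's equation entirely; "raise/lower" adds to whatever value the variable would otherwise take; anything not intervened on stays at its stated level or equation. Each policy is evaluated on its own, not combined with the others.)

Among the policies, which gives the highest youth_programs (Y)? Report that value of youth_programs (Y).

Policy A (A := 85):
  A = 85
  Z = 116
  W = -3 + 2·85 + 2·116 = 399
  Y = -31 − 2·116 + 3·399 = 934
Policy B (W := 129):
  A = 153
  Z = 116
  W = 129
  Y = -31 − 2·116 + 3·129 = 124
Policy C (W + 27):
  A = 153
  Z = 116
  W = -3 + 2·153 + 2·116 (+27 from intervention) = 562
  Y = -31 − 2·116 + 3·562 = 1423
Comparing — Policy A: Y=934, Policy B: Y=124, Policy C: Y=1423. Highest is 1423 (Policy C).

1423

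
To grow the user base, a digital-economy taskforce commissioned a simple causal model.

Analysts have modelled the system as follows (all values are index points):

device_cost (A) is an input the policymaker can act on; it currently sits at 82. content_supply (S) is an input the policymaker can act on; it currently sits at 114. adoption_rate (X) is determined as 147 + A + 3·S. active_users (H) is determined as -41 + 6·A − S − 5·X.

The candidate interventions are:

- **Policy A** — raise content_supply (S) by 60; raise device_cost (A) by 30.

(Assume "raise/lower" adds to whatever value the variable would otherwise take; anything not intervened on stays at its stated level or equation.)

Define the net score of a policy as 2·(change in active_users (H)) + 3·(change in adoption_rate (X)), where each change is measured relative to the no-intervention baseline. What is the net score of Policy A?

Baseline:
  A = 82
  S = 114
  X = 147 + 82 + 3·114 = 571
  H = -41 + 6·82 − 114 − 5·571 = -2518
Policy A (S + 60, A + 30):
  A = 82 + 30 = 112
  S = 114 + 60 = 174
  X = 147 + 112 + 3·174 = 781
  H = -41 + 6·112 − 174 − 5·781 = -3448
ΔH = -3448 − (-2518) = -930; ΔX = 781 − 571 = 210
Score = 2·(-930) + 3·210 = -1230

-1230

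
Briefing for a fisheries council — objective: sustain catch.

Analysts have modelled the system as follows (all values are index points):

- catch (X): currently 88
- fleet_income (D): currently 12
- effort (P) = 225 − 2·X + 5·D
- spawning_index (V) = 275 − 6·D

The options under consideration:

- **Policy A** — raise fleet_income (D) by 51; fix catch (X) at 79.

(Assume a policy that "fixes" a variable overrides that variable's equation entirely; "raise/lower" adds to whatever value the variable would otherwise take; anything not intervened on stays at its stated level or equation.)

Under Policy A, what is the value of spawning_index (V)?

Policy A (D + 51, X := 79):
  D = 12 + 51 = 63
  V = 275 − 6·63 = -103

-103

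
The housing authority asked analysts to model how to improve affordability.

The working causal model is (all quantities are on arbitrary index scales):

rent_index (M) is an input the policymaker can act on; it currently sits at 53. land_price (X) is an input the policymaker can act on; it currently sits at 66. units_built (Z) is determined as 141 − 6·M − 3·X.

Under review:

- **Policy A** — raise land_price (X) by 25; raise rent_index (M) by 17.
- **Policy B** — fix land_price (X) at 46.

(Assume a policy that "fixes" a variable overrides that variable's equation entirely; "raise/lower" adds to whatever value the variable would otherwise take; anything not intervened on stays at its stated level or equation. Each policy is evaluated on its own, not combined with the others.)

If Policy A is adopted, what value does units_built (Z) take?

-552

Policy A (X + 25, M + 17):
  M = 53 + 17 = 70
  X = 66 + 25 = 91
  Z = 141 − 6·70 − 3·91 = -552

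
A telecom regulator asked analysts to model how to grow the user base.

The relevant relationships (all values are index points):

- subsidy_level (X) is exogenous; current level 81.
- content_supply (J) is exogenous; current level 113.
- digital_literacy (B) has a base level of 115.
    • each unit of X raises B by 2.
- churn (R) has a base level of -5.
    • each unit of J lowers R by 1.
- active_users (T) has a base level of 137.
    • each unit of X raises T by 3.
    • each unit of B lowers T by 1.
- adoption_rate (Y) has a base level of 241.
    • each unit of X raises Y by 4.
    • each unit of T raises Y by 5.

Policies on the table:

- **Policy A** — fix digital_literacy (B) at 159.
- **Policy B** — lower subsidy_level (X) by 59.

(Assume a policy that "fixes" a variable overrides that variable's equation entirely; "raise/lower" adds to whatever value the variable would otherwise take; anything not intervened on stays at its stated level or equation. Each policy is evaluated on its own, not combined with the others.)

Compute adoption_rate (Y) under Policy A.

1670

Policy A (B := 159):
  X = 81
  B = 159
  T = 137 + 3·81 − 159 = 221
  Y = 241 + 4·81 + 5·221 = 1670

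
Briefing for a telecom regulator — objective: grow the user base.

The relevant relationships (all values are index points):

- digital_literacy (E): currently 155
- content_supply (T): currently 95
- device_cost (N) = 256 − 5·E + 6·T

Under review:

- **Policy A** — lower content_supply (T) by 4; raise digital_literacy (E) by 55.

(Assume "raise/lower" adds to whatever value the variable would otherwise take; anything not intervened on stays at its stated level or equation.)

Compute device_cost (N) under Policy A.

-248

Policy A (T − 4, E + 55):
  E = 155 + 55 = 210
  T = 95 − 4 = 91
  N = 256 − 5·210 + 6·91 = -248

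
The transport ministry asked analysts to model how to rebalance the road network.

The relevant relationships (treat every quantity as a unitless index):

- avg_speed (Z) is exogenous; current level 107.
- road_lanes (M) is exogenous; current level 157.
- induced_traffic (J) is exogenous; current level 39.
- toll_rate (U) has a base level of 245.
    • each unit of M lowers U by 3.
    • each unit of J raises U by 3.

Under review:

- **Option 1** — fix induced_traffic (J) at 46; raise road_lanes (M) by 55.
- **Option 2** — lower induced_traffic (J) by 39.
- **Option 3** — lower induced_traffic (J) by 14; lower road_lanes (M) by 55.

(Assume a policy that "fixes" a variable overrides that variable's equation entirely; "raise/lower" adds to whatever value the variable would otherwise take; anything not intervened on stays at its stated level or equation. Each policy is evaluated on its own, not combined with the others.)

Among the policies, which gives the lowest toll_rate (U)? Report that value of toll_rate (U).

Option 1 (J := 46, M + 55):
  M = 157 + 55 = 212
  J = 46
  U = 245 − 3·212 + 3·46 = -253
Option 2 (J − 39):
  M = 157
  J = 39 − 39 = 0
  U = 245 − 3·157 + 3·0 = -226
Option 3 (J − 14, M − 55):
  M = 157 − 55 = 102
  J = 39 − 14 = 25
  U = 245 − 3·102 + 3·25 = 14
Comparing — Option 1: U=-253, Option 2: U=-226, Option 3: U=14. Lowest is -253 (Option 1).

-253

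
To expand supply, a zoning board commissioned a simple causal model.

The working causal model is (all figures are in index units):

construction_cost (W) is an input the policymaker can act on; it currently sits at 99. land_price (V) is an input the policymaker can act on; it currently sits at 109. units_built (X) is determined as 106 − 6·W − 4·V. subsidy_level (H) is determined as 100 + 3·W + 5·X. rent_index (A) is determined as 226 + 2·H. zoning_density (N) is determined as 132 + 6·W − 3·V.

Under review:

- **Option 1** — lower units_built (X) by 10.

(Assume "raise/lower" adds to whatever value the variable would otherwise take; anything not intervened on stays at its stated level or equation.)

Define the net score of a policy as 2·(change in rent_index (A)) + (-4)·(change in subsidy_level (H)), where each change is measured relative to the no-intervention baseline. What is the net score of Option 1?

Baseline:
  W = 99
  V = 109
  X = 106 − 6·99 − 4·109 = -924
  H = 100 + 3·99 + 5·(-924) = -4223
  A = 226 + 2·(-4223) = -8220
Option 1 (X − 10):
  W = 99
  V = 109
  X = 106 − 6·99 − 4·109 (−10 from intervention) = -934
  H = 100 + 3·99 + 5·(-934) = -4273
  A = 226 + 2·(-4273) = -8320
ΔA = -8320 − (-8220) = -100; ΔH = -4273 − (-4223) = -50
Score = 2·(-100) + (-4)·(-50) = 0

0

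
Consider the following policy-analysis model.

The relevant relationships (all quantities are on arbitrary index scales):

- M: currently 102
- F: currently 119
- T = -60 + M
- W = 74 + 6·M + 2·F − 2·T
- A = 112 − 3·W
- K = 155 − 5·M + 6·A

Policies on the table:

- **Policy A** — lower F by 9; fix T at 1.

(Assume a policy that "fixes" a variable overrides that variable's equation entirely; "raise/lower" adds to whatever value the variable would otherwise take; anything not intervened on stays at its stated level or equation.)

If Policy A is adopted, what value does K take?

-15955

Policy A (F − 9, T := 1):
  M = 102
  F = 119 − 9 = 110
  T = 1
  W = 74 + 6·102 + 2·110 − 2·1 = 904
  A = 112 − 3·904 = -2600
  K = 155 − 5·102 + 6·(-2600) = -15955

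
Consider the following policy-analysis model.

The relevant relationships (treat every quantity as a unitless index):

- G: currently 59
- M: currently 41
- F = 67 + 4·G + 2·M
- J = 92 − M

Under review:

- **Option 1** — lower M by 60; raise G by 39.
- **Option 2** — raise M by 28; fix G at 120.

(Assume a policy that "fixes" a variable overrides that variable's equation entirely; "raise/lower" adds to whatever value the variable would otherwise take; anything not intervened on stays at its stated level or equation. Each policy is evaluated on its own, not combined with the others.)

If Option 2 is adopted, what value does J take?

23

Option 2 (M + 28, G := 120):
  M = 41 + 28 = 69
  J = 92 − 69 = 23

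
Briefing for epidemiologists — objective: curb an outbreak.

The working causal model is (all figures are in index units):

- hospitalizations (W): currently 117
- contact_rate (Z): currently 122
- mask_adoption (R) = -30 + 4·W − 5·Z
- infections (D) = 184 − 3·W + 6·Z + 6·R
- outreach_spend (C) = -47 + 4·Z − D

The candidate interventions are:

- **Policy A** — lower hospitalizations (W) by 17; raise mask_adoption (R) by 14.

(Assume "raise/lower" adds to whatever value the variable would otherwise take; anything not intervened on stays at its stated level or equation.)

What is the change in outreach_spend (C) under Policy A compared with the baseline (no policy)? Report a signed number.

Baseline:
  W = 117
  Z = 122
  R = -30 + 4·117 − 5·122 = -172
  D = 184 − 3·117 + 6·122 + 6·(-172) = -467
  C = -47 + 4·122 − (-467) = 908
Policy A (W − 17, R + 14):
  W = 117 − 17 = 100
  Z = 122
  R = -30 + 4·100 − 5·122 (+14 from intervention) = -226
  D = 184 − 3·100 + 6·122 + 6·(-226) = -740
  C = -47 + 4·122 − (-740) = 1181
Change in C: 1181 − 908 = 273

273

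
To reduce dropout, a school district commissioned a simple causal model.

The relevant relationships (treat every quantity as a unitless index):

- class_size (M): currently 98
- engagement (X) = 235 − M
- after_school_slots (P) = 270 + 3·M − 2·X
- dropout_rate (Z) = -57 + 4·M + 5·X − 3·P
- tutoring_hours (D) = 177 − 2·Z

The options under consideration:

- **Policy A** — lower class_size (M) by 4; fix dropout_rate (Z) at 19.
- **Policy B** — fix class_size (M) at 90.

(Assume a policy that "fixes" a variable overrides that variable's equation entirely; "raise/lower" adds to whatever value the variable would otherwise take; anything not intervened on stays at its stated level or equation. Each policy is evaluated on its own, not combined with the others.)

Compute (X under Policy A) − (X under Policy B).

Policy A (M − 4, Z := 19):
  M = 98 − 4 = 94
  X = 235 − 94 = 141
Policy B (M := 90):
  M = 90
  X = 235 − 90 = 145
X: 141 − 145 = -4

-4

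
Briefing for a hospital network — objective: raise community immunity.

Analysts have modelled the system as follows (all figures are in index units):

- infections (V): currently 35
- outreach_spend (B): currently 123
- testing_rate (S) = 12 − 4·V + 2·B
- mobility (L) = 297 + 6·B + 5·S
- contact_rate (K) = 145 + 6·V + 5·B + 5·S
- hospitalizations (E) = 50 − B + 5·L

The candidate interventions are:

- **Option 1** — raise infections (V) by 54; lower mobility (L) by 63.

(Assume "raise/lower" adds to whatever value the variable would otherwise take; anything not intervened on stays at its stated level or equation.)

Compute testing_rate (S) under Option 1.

-98

Option 1 (V + 54, L − 63):
  V = 35 + 54 = 89
  B = 123
  S = 12 − 4·89 + 2·123 = -98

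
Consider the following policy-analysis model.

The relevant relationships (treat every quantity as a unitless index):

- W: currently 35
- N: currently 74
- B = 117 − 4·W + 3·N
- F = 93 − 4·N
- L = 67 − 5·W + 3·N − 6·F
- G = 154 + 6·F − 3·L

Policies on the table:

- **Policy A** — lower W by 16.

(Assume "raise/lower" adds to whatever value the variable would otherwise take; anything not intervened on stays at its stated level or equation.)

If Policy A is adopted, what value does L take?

Policy A (W − 16):
  W = 35 − 16 = 19
  N = 74
  F = 93 − 4·74 = -203
  L = 67 − 5·19 + 3·74 − 6·(-203) = 1412

1412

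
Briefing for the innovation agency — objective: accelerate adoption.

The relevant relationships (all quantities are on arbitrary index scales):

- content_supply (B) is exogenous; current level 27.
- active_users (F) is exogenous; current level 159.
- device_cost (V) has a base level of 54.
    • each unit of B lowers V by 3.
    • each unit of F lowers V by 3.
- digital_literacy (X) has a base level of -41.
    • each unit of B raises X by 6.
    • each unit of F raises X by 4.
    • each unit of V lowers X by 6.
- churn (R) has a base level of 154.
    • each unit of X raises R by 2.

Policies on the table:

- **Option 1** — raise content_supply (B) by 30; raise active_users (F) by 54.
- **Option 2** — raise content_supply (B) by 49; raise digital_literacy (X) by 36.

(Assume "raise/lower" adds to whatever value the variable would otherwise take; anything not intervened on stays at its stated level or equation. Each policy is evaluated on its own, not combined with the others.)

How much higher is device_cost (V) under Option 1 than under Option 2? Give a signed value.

Option 1 (B + 30, F + 54):
  B = 27 + 30 = 57
  F = 159 + 54 = 213
  V = 54 − 3·57 − 3·213 = -756
Option 2 (B + 49, X + 36):
  B = 27 + 49 = 76
  F = 159
  V = 54 − 3·76 − 3·159 = -651
V: -756 − (-651) = -105

-105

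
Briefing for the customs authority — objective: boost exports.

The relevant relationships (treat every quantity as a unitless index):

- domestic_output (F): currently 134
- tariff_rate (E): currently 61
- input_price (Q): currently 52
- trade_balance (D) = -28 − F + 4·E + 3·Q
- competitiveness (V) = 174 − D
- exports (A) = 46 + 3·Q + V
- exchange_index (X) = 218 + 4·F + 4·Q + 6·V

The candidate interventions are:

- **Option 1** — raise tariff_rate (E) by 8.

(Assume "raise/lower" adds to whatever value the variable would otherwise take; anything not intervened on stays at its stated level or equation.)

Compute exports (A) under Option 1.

Option 1 (E + 8):
  F = 134
  E = 61 + 8 = 69
  Q = 52
  D = -28 − 134 + 4·69 + 3·52 = 270
  V = 174 − 270 = -96
  A = 46 + 3·52 + (-96) = 106

106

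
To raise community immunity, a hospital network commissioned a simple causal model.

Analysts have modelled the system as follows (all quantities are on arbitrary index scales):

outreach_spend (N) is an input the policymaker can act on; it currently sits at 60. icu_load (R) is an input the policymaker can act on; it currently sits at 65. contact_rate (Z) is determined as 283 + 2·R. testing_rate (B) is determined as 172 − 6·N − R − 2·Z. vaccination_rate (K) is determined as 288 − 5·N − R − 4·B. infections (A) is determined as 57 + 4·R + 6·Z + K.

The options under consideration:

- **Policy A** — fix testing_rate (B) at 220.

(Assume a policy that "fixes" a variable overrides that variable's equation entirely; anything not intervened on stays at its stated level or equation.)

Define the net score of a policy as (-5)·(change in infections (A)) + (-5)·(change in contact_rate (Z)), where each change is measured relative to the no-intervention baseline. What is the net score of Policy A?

25980

Baseline:
  N = 60
  R = 65
  Z = 283 + 2·65 = 413
  B = 172 − 6·60 − 65 − 2·413 = -1079
  K = 288 − 5·60 − 65 − 4·(-1079) = 4239
  A = 57 + 4·65 + 6·413 + 4239 = 7034
Policy A (B := 220):
  N = 60
  R = 65
  Z = 283 + 2·65 = 413
  B = 220
  K = 288 − 5·60 − 65 − 4·220 = -957
  A = 57 + 4·65 + 6·413 + (-957) = 1838
ΔA = 1838 − 7034 = -5196; ΔZ = 413 − 413 = 0
Score = (-5)·(-5196) + (-5)·0 = 25980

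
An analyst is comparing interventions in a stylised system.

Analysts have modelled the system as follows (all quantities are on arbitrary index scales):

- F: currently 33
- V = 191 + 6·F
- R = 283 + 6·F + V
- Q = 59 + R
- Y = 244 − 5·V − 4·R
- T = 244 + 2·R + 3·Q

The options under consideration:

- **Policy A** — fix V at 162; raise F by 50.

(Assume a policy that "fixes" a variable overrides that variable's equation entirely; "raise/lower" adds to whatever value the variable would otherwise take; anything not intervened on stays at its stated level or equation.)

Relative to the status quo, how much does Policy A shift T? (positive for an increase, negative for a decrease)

Baseline:
  F = 33
  V = 191 + 6·33 = 389
  R = 283 + 6·33 + 389 = 870
  Q = 59 + 870 = 929
  T = 244 + 2·870 + 3·929 = 4771
Policy A (V := 162, F + 50):
  F = 33 + 50 = 83
  V = 162
  R = 283 + 6·83 + 162 = 943
  Q = 59 + 943 = 1002
  T = 244 + 2·943 + 3·1002 = 5136
Change in T: 5136 − 4771 = 365

365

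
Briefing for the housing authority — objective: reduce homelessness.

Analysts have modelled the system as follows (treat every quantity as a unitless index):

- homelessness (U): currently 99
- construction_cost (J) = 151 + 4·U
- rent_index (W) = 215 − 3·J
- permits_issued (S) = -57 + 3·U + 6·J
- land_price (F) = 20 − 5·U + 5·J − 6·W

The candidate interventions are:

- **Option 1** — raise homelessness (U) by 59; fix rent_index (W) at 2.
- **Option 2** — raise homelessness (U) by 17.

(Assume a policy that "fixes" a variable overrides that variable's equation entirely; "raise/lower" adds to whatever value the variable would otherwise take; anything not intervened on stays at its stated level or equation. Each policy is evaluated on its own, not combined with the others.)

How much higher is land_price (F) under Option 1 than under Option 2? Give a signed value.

-9162

Option 1 (U + 59, W := 2):
  U = 99 + 59 = 158
  J = 151 + 4·158 = 783
  W = 2
  F = 20 − 5·158 + 5·783 − 6·2 = 3133
Option 2 (U + 17):
  U = 99 + 17 = 116
  J = 151 + 4·116 = 615
  W = 215 − 3·615 = -1630
  F = 20 − 5·116 + 5·615 − 6·(-1630) = 12295
F: 3133 − 12295 = -9162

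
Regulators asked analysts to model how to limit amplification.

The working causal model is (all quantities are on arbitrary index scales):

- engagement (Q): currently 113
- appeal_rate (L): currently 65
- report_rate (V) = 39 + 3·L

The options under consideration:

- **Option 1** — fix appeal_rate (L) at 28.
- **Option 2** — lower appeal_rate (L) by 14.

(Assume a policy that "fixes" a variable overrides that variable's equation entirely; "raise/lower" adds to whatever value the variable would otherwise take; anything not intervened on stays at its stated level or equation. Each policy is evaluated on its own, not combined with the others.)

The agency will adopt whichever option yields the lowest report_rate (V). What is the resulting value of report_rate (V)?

Option 1 (L := 28):
  L = 28
  V = 39 + 3·28 = 123
Option 2 (L − 14):
  L = 65 − 14 = 51
  V = 39 + 3·51 = 192
Comparing — Option 1: V=123, Option 2: V=192. Lowest is 123 (Option 1).

123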